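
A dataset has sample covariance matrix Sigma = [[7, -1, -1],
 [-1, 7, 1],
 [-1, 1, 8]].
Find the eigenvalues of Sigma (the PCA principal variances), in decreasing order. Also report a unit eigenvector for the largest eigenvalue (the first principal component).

Step 1 — characteristic polynomial p(λ) = det(λI - Sigma) = λ³ - tr·λ² + c_1·λ - det, where tr = trace, c_1 = sum of the principal 2×2 minors, det = det(Sigma):
  tr = 7 + 7 + 8 = 22,
  c_1 = (7·7 - (-1)²) + (7·8 - (-1)²) + (7·8 - (1)²) = 48 + 55 + 55 = 158,
  det = 7·(7·8 - (1)²) - (-1)·((-1)·8 - (1)·(-1)) + (-1)·((-1)·(1) - 7·(-1)) = 7·(55) - (-1)·(-7) + (-1)·(6) = 372.
  So p(λ) = λ³ - 22λ² + 158λ - 372.
Step 2 — look for an integer root (rational root theorem: any rational root is an integer divisor of 372). Testing λ = 6:
  p(6) = 216 - 792 + 948 - 372 = 0  ✓
  Dividing out (λ - 6): p(λ) = (λ - 6)(λ² - 16λ + 62).
Step 3 — remaining eigenvalues from the quadratic λ² - 16λ + 62 = 0:
  Δ = 16² - 4·62 = 256 - 248 = 8,  λ = (16 ± √8)/2 = (16 ± 2.8284)/2 ≈ 9.4142 or 6.5858.
  Sorted: λ_1 = 9.4142,  λ_2 = 6.5858,  λ_3 = 6  (check: sum = 22 = tr ✓).

Step 4 — unit eigenvector for λ_1 ≈ 9.4142: v spans the null space of (Sigma - λ_1 I), whose rows are
  r_1 = (-2.4142, -1, -1),  r_2 = (-1, -2.4142, 1),  r_3 = (-1, 1, -1.4142).
  v is orthogonal to every row, so take v ∝ r_1 × r_2 = ((-1)·(1) - (-1)·(-2.4142), (-1)·(-1) - (-2.4142)·(1), (-2.4142)·(-2.4142) - (-1)·(-1)) ≈ (-3.4142, 3.4142, 4.8284).
  Rescale (multiply by -1 so the first nonzero entry is positive): u = (3.4142, -3.4142, -4.8284).
  ||u|| = √((3.4142)² + (-3.4142)² + (-4.8284)²) = √(46.6274) ≈ 6.8284,  v_1 = u/||u|| ≈ (0.5, -0.5, -0.7071) (||v_1|| = 1).

λ_1 = 9.4142,  λ_2 = 6.5858,  λ_3 = 6;  v_1 ≈ (0.5, -0.5, -0.7071)


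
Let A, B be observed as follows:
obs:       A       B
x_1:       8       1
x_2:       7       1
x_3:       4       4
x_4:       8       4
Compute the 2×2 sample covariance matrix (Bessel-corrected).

Step 1 — column means:
  mean(A) = (8 + 7 + 4 + 8) / 4 = 27/4 = 6.75
  mean(B) = (1 + 1 + 4 + 4) / 4 = 10/4 = 2.5

Step 2 — sample covariance S[i,j] = (1/(n-1)) · Σ_k (x_{k,i} - mean_i) · (x_{k,j} - mean_j), with n-1 = 3.
  S[A,A] = ((1.25)·(1.25) + (0.25)·(0.25) + (-2.75)·(-2.75) + (1.25)·(1.25)) / 3 = 10.75/3 = 3.5833
  S[A,B] = ((1.25)·(-1.5) + (0.25)·(-1.5) + (-2.75)·(1.5) + (1.25)·(1.5)) / 3 = -4.5/3 = -1.5
  S[B,B] = ((-1.5)·(-1.5) + (-1.5)·(-1.5) + (1.5)·(1.5) + (1.5)·(1.5)) / 3 = 9/3 = 3

S is symmetric (S[j,i] = S[i,j]). Assembling:

S = [[3.5833, -1.5],
 [-1.5, 3]]


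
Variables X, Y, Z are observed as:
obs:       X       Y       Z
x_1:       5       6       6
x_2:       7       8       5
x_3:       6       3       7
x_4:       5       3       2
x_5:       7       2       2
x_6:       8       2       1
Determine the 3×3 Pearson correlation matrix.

Step 1 — column means:
  mean(X) = (5 + 7 + 6 + 5 + 7 + 8) / 6 = 38/6 = 6.3333
  mean(Y) = (6 + 8 + 3 + 3 + 2 + 2) / 6 = 24/6 = 4
  mean(Z) = (6 + 5 + 7 + 2 + 2 + 1) / 6 = 23/6 = 3.8333

Step 2 — sample variances and covariances s[i,j] = (1/(n-1)) · Σ_k (x_{k,i} - mean_i) · (x_{k,j} - mean_j), with n-1 = 5:
  s[X,X] = ((-1.3333)·(-1.3333) + (0.6667)·(0.6667) + (-0.3333)·(-0.3333) + (-1.3333)·(-1.3333) + (0.6667)·(0.6667) + (1.6667)·(1.6667)) / 5 = 7.3333/5 = 1.4667
  s[X,Y] = ((-1.3333)·(2) + (0.6667)·(4) + (-0.3333)·(-1) + (-1.3333)·(-1) + (0.6667)·(-2) + (1.6667)·(-2)) / 5 = -3/5 = -0.6
  s[X,Z] = ((-1.3333)·(2.1667) + (0.6667)·(1.1667) + (-0.3333)·(3.1667) + (-1.3333)·(-1.8333) + (0.6667)·(-1.8333) + (1.6667)·(-2.8333)) / 5 = -6.6667/5 = -1.3333
  s[Y,Y] = ((2)·(2) + (4)·(4) + (-1)·(-1) + (-1)·(-1) + (-2)·(-2) + (-2)·(-2)) / 5 = 30/5 = 6
  s[Y,Z] = ((2)·(2.1667) + (4)·(1.1667) + (-1)·(3.1667) + (-1)·(-1.8333) + (-2)·(-1.8333) + (-2)·(-2.8333)) / 5 = 17/5 = 3.4
  s[Z,Z] = ((2.1667)·(2.1667) + (1.1667)·(1.1667) + (3.1667)·(3.1667) + (-1.8333)·(-1.8333) + (-1.8333)·(-1.8333) + (-2.8333)·(-2.8333)) / 5 = 30.8333/5 = 6.1667
  Sample standard deviations s_i = √(s[i,i]):
  s(X) = √(1.4667) = 1.2111
  s(Y) = √(6) = 2.4495
  s(Z) = √(6.1667) = 2.4833

Step 3 — r_{ij} = s_{ij} / (s_i · s_j):
  r[X,X] = 1 (diagonal).
  r[X,Y] = -0.6 / (1.2111 · 2.4495) = -0.6 / 2.9665 = -0.2023
  r[X,Z] = -1.3333 / (1.2111 · 2.4833) = -1.3333 / 3.0074 = -0.4434
  r[Y,Y] = 1 (diagonal).
  r[Y,Z] = 3.4 / (2.4495 · 2.4833) = 3.4 / 6.0828 = 0.559
  r[Z,Z] = 1 (diagonal).

R is symmetric with unit diagonal. Assembling:

R = [[1, -0.2023, -0.4434],
 [-0.2023, 1, 0.559],
 [-0.4434, 0.559, 1]]


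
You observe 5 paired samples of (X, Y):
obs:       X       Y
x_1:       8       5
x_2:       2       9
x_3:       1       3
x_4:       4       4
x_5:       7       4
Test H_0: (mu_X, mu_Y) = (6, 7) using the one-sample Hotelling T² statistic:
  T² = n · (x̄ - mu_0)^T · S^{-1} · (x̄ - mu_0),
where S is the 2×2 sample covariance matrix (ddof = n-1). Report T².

Step 1 — sample mean vector:
  mean(X) = (8 + 2 + 1 + 4 + 7) / 5 = 22/5 = 4.4
  mean(Y) = (5 + 9 + 3 + 4 + 4) / 5 = 25/5 = 5
  x̄ = (4.4, 5),  deviation x̄ - mu_0 = (4.4, 5) - (6, 7) = (-1.6, -2).

Step 2 — sample covariance matrix, S[i,j] = (1/(n-1)) · Σ_k (x_{k,i} - mean_i) · (x_{k,j} - mean_j), divisor n-1 = 4:
  S[X,X] = ((3.6)·(3.6) + (-2.4)·(-2.4) + (-3.4)·(-3.4) + (-0.4)·(-0.4) + (2.6)·(2.6)) / 4 = 37.2/4 = 9.3
  S[X,Y] = ((3.6)·(0) + (-2.4)·(4) + (-3.4)·(-2) + (-0.4)·(-1) + (2.6)·(-1)) / 4 = -5/4 = -1.25
  S[Y,Y] = ((0)·(0) + (4)·(4) + (-2)·(-2) + (-1)·(-1) + (-1)·(-1)) / 4 = 22/4 = 5.5
  S = [[9.3, -1.25],
 [-1.25, 5.5]].

Step 3 — invert S. det(S) = 9.3·5.5 - (-1.25)² = 49.5875.
  S^{-1} = (1/det) · [[d, -b], [-b, a]] = [[0.1109, 0.0252],
 [0.0252, 0.1875]].

Step 4 — quadratic form (x̄ - mu_0)^T · S^{-1} · (x̄ - mu_0):
  S^{-1} · (x̄ - mu_0) = (-0.2279, -0.4154),
  (x̄ - mu_0)^T · [...] = (-1.6)·(-0.2279) + (-2)·(-0.4154) = 1.1955.

Step 5 — scale by n: T² = 5 · 1.1955 = 5.9773.

T² ≈ 5.9773


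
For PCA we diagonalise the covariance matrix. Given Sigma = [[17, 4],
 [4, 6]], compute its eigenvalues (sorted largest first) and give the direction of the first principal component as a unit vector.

Step 1 — characteristic polynomial of 2×2 Sigma:
  det(Sigma - λI) = λ² - trace · λ + det = 0.
  trace = 17 + 6 = 23, det = 17·6 - (4)² = 86.
Step 2 — discriminant:
  Δ = trace² - 4·det = 529 - 344 = 185.
Step 3 — eigenvalues:
  λ = (trace ± √Δ)/2 = (23 ± 13.6015)/2,
  λ_1 = 18.3007,  λ_2 = 4.6993.

Step 4 — unit eigenvector for λ_1: solve (Sigma - λ_1 I)v = 0. First row:
  (17 - 18.3007)·v_x + (4)·v_y = 0, i.e. (-1.3007)·v_x + (4)·v_y = 0,
  so v ∝ (b, λ_1 - a) = (4, 1.3007) = u.
  ||u|| = √((4)² + (1.3007)²) = √(17.6919) ≈ 4.2062,
  v_1 = u/||u|| ≈ (0.951, 0.3092) (||v_1|| = 1).

λ_1 = 18.3007,  λ_2 = 4.6993;  v_1 ≈ (0.951, 0.3092)


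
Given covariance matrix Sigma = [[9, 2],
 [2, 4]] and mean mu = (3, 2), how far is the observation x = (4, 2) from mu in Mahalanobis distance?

Step 1 — centre the observation: (x - mu) = (1, 0).

Step 2 — invert Sigma. det(Sigma) = 9·4 - (2)² = 32.
  Sigma^{-1} = (1/det) · [[d, -b], [-b, a]] = [[0.125, -0.0625],
 [-0.0625, 0.2812]].

Step 3 — form the quadratic (x - mu)^T · Sigma^{-1} · (x - mu):
  Sigma^{-1} · (x - mu) = (0.125, -0.0625).
  (x - mu)^T · [Sigma^{-1} · (x - mu)] = (1)·(0.125) + (0)·(-0.0625) = 0.125.

Step 4 — take square root: d = √(0.125) ≈ 0.3536.

d(x, mu) = √(0.125) ≈ 0.3536


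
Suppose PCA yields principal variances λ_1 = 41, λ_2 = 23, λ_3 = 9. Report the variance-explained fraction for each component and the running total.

Step 1 — total variance = trace(Sigma) = Σ λ_i = 41 + 23 + 9 = 73.

Step 2 — fraction explained by component i = λ_i / Σ λ:
  PC1: 41/73 = 0.5616
  PC2: 23/73 = 0.3151
  PC3: 9/73 = 0.1233

Step 3 — cumulative fraction after k components = (λ_1 + ... + λ_k) / Σ λ:
  k = 1: 41/73 = 0.5616
  k = 2: (41 + 23)/73 = 64/73 = 0.8767
  k = 3: (41 + 23 + 9)/73 = 73/73 = 1

Summary (fraction, with percent):

explained: PC1 0.5616 (56.16%), PC2 0.3151 (31.51%), PC3 0.1233 (12.33%);  cumulative: 0.5616, 0.8767, 1


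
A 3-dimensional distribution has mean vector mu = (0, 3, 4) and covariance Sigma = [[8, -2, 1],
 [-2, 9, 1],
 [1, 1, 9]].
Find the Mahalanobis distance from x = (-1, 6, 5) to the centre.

Step 1 — centre the observation: (x - mu) = (-1, 3, 1).

Step 2 — invert Sigma (cofactor / det for 3×3, or solve directly):
  Sigma^{-1} = [[0.1354, 0.0321, -0.0186],
 [0.0321, 0.1201, -0.0169],
 [-0.0186, -0.0169, 0.1151]].

Step 3 — form the quadratic (x - mu)^T · Sigma^{-1} · (x - mu):
  Sigma^{-1} · (x - mu) = (-0.0575, 0.3113, 0.0829).
  (x - mu)^T · [Sigma^{-1} · (x - mu)] = (-1)·(-0.0575) + (3)·(0.3113) + (1)·(0.0829) = 1.0745.

Step 4 — take square root: d = √(1.0745) ≈ 1.0366.

d(x, mu) = √(1.0745) ≈ 1.0366


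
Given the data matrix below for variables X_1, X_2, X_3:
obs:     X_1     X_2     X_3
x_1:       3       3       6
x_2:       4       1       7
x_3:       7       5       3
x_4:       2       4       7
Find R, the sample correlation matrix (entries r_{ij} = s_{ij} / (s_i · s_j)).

Step 1 — column means:
  mean(X_1) = (3 + 4 + 7 + 2) / 4 = 16/4 = 4
  mean(X_2) = (3 + 1 + 5 + 4) / 4 = 13/4 = 3.25
  mean(X_3) = (6 + 7 + 3 + 7) / 4 = 23/4 = 5.75

Step 2 — sample variances and covariances s[i,j] = (1/(n-1)) · Σ_k (x_{k,i} - mean_i) · (x_{k,j} - mean_j), with n-1 = 3:
  s[X_1,X_1] = ((-1)·(-1) + (0)·(0) + (3)·(3) + (-2)·(-2)) / 3 = 14/3 = 4.6667
  s[X_1,X_2] = ((-1)·(-0.25) + (0)·(-2.25) + (3)·(1.75) + (-2)·(0.75)) / 3 = 4/3 = 1.3333
  s[X_1,X_3] = ((-1)·(0.25) + (0)·(1.25) + (3)·(-2.75) + (-2)·(1.25)) / 3 = -11/3 = -3.6667
  s[X_2,X_2] = ((-0.25)·(-0.25) + (-2.25)·(-2.25) + (1.75)·(1.75) + (0.75)·(0.75)) / 3 = 8.75/3 = 2.9167
  s[X_2,X_3] = ((-0.25)·(0.25) + (-2.25)·(1.25) + (1.75)·(-2.75) + (0.75)·(1.25)) / 3 = -6.75/3 = -2.25
  s[X_3,X_3] = ((0.25)·(0.25) + (1.25)·(1.25) + (-2.75)·(-2.75) + (1.25)·(1.25)) / 3 = 10.75/3 = 3.5833
  Sample standard deviations s_i = √(s[i,i]):
  s(X_1) = √(4.6667) = 2.1602
  s(X_2) = √(2.9167) = 1.7078
  s(X_3) = √(3.5833) = 1.893

Step 3 — r_{ij} = s_{ij} / (s_i · s_j):
  r[X_1,X_1] = 1 (diagonal).
  r[X_1,X_2] = 1.3333 / (2.1602 · 1.7078) = 1.3333 / 3.6893 = 0.3614
  r[X_1,X_3] = -3.6667 / (2.1602 · 1.893) = -3.6667 / 4.0893 = -0.8967
  r[X_2,X_2] = 1 (diagonal).
  r[X_2,X_3] = -2.25 / (1.7078 · 1.893) = -2.25 / 3.2329 = -0.696
  r[X_3,X_3] = 1 (diagonal).

R is symmetric with unit diagonal. Assembling:

R = [[1, 0.3614, -0.8967],
 [0.3614, 1, -0.696],
 [-0.8967, -0.696, 1]]


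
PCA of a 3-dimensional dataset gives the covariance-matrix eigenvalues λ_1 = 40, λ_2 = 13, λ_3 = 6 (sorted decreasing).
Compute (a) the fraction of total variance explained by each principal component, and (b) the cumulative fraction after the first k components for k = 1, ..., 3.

Step 1 — total variance = trace(Sigma) = Σ λ_i = 40 + 13 + 6 = 59.

Step 2 — fraction explained by component i = λ_i / Σ λ:
  PC1: 40/59 = 0.678
  PC2: 13/59 = 0.2203
  PC3: 6/59 = 0.1017

Step 3 — cumulative fraction after k components = (λ_1 + ... + λ_k) / Σ λ:
  k = 1: 40/59 = 0.678
  k = 2: (40 + 13)/59 = 53/59 = 0.8983
  k = 3: (40 + 13 + 6)/59 = 59/59 = 1

Summary (fraction, with percent):

explained: PC1 0.678 (67.8%), PC2 0.2203 (22.03%), PC3 0.1017 (10.17%);  cumulative: 0.678, 0.8983, 1


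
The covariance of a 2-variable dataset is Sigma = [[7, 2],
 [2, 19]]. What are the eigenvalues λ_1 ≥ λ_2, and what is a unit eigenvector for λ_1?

Step 1 — characteristic polynomial of 2×2 Sigma:
  det(Sigma - λI) = λ² - trace · λ + det = 0.
  trace = 7 + 19 = 26, det = 7·19 - (2)² = 129.
Step 2 — discriminant:
  Δ = trace² - 4·det = 676 - 516 = 160.
Step 3 — eigenvalues:
  λ = (trace ± √Δ)/2 = (26 ± 12.6491)/2,
  λ_1 = 19.3246,  λ_2 = 6.6754.

Step 4 — unit eigenvector for λ_1: solve (Sigma - λ_1 I)v = 0. First row:
  (7 - 19.3246)·v_x + (2)·v_y = 0, i.e. (-12.3246)·v_x + (2)·v_y = 0,
  so v ∝ (b, λ_1 - a) = (2, 12.3246) = u.
  ||u|| = √((2)² + (12.3246)²) = √(155.8947) ≈ 12.4858,
  v_1 = u/||u|| ≈ (0.1602, 0.9871) (||v_1|| = 1).

λ_1 = 19.3246,  λ_2 = 6.6754;  v_1 ≈ (0.1602, 0.9871)


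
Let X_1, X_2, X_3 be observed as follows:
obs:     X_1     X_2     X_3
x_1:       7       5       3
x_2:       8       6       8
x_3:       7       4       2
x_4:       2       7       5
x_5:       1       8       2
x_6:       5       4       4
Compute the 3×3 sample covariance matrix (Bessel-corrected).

Step 1 — column means:
  mean(X_1) = (7 + 8 + 7 + 2 + 1 + 5) / 6 = 30/6 = 5
  mean(X_2) = (5 + 6 + 4 + 7 + 8 + 4) / 6 = 34/6 = 5.6667
  mean(X_3) = (3 + 8 + 2 + 5 + 2 + 4) / 6 = 24/6 = 4

Step 2 — sample covariance S[i,j] = (1/(n-1)) · Σ_k (x_{k,i} - mean_i) · (x_{k,j} - mean_j), with n-1 = 5.
  S[X_1,X_1] = ((2)·(2) + (3)·(3) + (2)·(2) + (-3)·(-3) + (-4)·(-4) + (0)·(0)) / 5 = 42/5 = 8.4
  S[X_1,X_2] = ((2)·(-0.6667) + (3)·(0.3333) + (2)·(-1.6667) + (-3)·(1.3333) + (-4)·(2.3333) + (0)·(-1.6667)) / 5 = -17/5 = -3.4
  S[X_1,X_3] = ((2)·(-1) + (3)·(4) + (2)·(-2) + (-3)·(1) + (-4)·(-2) + (0)·(0)) / 5 = 11/5 = 2.2
  S[X_2,X_2] = ((-0.6667)·(-0.6667) + (0.3333)·(0.3333) + (-1.6667)·(-1.6667) + (1.3333)·(1.3333) + (2.3333)·(2.3333) + (-1.6667)·(-1.6667)) / 5 = 13.3333/5 = 2.6667
  S[X_2,X_3] = ((-0.6667)·(-1) + (0.3333)·(4) + (-1.6667)·(-2) + (1.3333)·(1) + (2.3333)·(-2) + (-1.6667)·(0)) / 5 = 2/5 = 0.4
  S[X_3,X_3] = ((-1)·(-1) + (4)·(4) + (-2)·(-2) + (1)·(1) + (-2)·(-2) + (0)·(0)) / 5 = 26/5 = 5.2

S is symmetric (S[j,i] = S[i,j]). Assembling:

S = [[8.4, -3.4, 2.2],
 [-3.4, 2.6667, 0.4],
 [2.2, 0.4, 5.2]]


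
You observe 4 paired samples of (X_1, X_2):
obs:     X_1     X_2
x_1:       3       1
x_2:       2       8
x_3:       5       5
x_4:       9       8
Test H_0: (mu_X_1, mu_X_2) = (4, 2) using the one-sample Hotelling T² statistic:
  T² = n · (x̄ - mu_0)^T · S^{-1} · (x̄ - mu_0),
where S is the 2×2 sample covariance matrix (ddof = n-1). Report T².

Step 1 — sample mean vector:
  mean(X_1) = (3 + 2 + 5 + 9) / 4 = 19/4 = 4.75
  mean(X_2) = (1 + 8 + 5 + 8) / 4 = 22/4 = 5.5
  x̄ = (4.75, 5.5),  deviation x̄ - mu_0 = (4.75, 5.5) - (4, 2) = (0.75, 3.5).

Step 2 — sample covariance matrix, S[i,j] = (1/(n-1)) · Σ_k (x_{k,i} - mean_i) · (x_{k,j} - mean_j), divisor n-1 = 3:
  S[X_1,X_1] = ((-1.75)·(-1.75) + (-2.75)·(-2.75) + (0.25)·(0.25) + (4.25)·(4.25)) / 3 = 28.75/3 = 9.5833
  S[X_1,X_2] = ((-1.75)·(-4.5) + (-2.75)·(2.5) + (0.25)·(-0.5) + (4.25)·(2.5)) / 3 = 11.5/3 = 3.8333
  S[X_2,X_2] = ((-4.5)·(-4.5) + (2.5)·(2.5) + (-0.5)·(-0.5) + (2.5)·(2.5)) / 3 = 33/3 = 11
  S = [[9.5833, 3.8333],
 [3.8333, 11]].

Step 3 — invert S. det(S) = 9.5833·11 - (3.8333)² = 90.7222.
  S^{-1} = (1/det) · [[d, -b], [-b, a]] = [[0.1212, -0.0423],
 [-0.0423, 0.1056]].

Step 4 — quadratic form (x̄ - mu_0)^T · S^{-1} · (x̄ - mu_0):
  S^{-1} · (x̄ - mu_0) = (-0.057, 0.338),
  (x̄ - mu_0)^T · [...] = (0.75)·(-0.057) + (3.5)·(0.338) = 1.1404.

Step 5 — scale by n: T² = 4 · 1.1404 = 4.5615.

T² ≈ 4.5615


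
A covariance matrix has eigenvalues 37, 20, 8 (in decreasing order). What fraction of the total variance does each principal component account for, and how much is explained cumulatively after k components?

Step 1 — total variance = trace(Sigma) = Σ λ_i = 37 + 20 + 8 = 65.

Step 2 — fraction explained by component i = λ_i / Σ λ:
  PC1: 37/65 = 0.5692
  PC2: 20/65 = 0.3077
  PC3: 8/65 = 0.1231

Step 3 — cumulative fraction after k components = (λ_1 + ... + λ_k) / Σ λ:
  k = 1: 37/65 = 0.5692
  k = 2: (37 + 20)/65 = 57/65 = 0.8769
  k = 3: (37 + 20 + 8)/65 = 65/65 = 1

Summary (fraction, with percent):

explained: PC1 0.5692 (56.92%), PC2 0.3077 (30.77%), PC3 0.1231 (12.31%);  cumulative: 0.5692, 0.8769, 1


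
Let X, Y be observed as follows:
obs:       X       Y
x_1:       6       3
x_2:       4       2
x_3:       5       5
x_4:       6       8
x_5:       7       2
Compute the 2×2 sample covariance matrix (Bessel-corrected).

Step 1 — column means:
  mean(X) = (6 + 4 + 5 + 6 + 7) / 5 = 28/5 = 5.6
  mean(Y) = (3 + 2 + 5 + 8 + 2) / 5 = 20/5 = 4

Step 2 — sample covariance S[i,j] = (1/(n-1)) · Σ_k (x_{k,i} - mean_i) · (x_{k,j} - mean_j), with n-1 = 4.
  S[X,X] = ((0.4)·(0.4) + (-1.6)·(-1.6) + (-0.6)·(-0.6) + (0.4)·(0.4) + (1.4)·(1.4)) / 4 = 5.2/4 = 1.3
  S[X,Y] = ((0.4)·(-1) + (-1.6)·(-2) + (-0.6)·(1) + (0.4)·(4) + (1.4)·(-2)) / 4 = 1/4 = 0.25
  S[Y,Y] = ((-1)·(-1) + (-2)·(-2) + (1)·(1) + (4)·(4) + (-2)·(-2)) / 4 = 26/4 = 6.5

S is symmetric (S[j,i] = S[i,j]). Assembling:

S = [[1.3, 0.25],
 [0.25, 6.5]]


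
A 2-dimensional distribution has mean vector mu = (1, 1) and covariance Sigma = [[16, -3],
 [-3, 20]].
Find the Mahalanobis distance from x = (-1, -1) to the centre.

Step 1 — centre the observation: (x - mu) = (-2, -2).

Step 2 — invert Sigma. det(Sigma) = 16·20 - (-3)² = 311.
  Sigma^{-1} = (1/det) · [[d, -b], [-b, a]] = [[0.0643, 0.0096],
 [0.0096, 0.0514]].

Step 3 — form the quadratic (x - mu)^T · Sigma^{-1} · (x - mu):
  Sigma^{-1} · (x - mu) = (-0.1479, -0.1222).
  (x - mu)^T · [Sigma^{-1} · (x - mu)] = (-2)·(-0.1479) + (-2)·(-0.1222) = 0.5402.

Step 4 — take square root: d = √(0.5402) ≈ 0.735.

d(x, mu) = √(0.5402) ≈ 0.735


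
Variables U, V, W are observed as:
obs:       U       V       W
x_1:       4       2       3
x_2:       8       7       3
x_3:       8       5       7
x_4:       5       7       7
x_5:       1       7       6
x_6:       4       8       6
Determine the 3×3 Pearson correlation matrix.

Step 1 — column means:
  mean(U) = (4 + 8 + 8 + 5 + 1 + 4) / 6 = 30/6 = 5
  mean(V) = (2 + 7 + 5 + 7 + 7 + 8) / 6 = 36/6 = 6
  mean(W) = (3 + 3 + 7 + 7 + 6 + 6) / 6 = 32/6 = 5.3333

Step 2 — sample variances and covariances s[i,j] = (1/(n-1)) · Σ_k (x_{k,i} - mean_i) · (x_{k,j} - mean_j), with n-1 = 5:
  s[U,U] = ((-1)·(-1) + (3)·(3) + (3)·(3) + (0)·(0) + (-4)·(-4) + (-1)·(-1)) / 5 = 36/5 = 7.2
  s[U,V] = ((-1)·(-4) + (3)·(1) + (3)·(-1) + (0)·(1) + (-4)·(1) + (-1)·(2)) / 5 = -2/5 = -0.4
  s[U,W] = ((-1)·(-2.3333) + (3)·(-2.3333) + (3)·(1.6667) + (0)·(1.6667) + (-4)·(0.6667) + (-1)·(0.6667)) / 5 = -3/5 = -0.6
  s[V,V] = ((-4)·(-4) + (1)·(1) + (-1)·(-1) + (1)·(1) + (1)·(1) + (2)·(2)) / 5 = 24/5 = 4.8
  s[V,W] = ((-4)·(-2.3333) + (1)·(-2.3333) + (-1)·(1.6667) + (1)·(1.6667) + (1)·(0.6667) + (2)·(0.6667)) / 5 = 9/5 = 1.8
  s[W,W] = ((-2.3333)·(-2.3333) + (-2.3333)·(-2.3333) + (1.6667)·(1.6667) + (1.6667)·(1.6667) + (0.6667)·(0.6667) + (0.6667)·(0.6667)) / 5 = 17.3333/5 = 3.4667
  Sample standard deviations s_i = √(s[i,i]):
  s(U) = √(7.2) = 2.6833
  s(V) = √(4.8) = 2.1909
  s(W) = √(3.4667) = 1.8619

Step 3 — r_{ij} = s_{ij} / (s_i · s_j):
  r[U,U] = 1 (diagonal).
  r[U,V] = -0.4 / (2.6833 · 2.1909) = -0.4 / 5.8788 = -0.068
  r[U,W] = -0.6 / (2.6833 · 1.8619) = -0.6 / 4.996 = -0.1201
  r[V,V] = 1 (diagonal).
  r[V,W] = 1.8 / (2.1909 · 1.8619) = 1.8 / 4.0792 = 0.4413
  r[W,W] = 1 (diagonal).

R is symmetric with unit diagonal. Assembling:

R = [[1, -0.068, -0.1201],
 [-0.068, 1, 0.4413],
 [-0.1201, 0.4413, 1]]


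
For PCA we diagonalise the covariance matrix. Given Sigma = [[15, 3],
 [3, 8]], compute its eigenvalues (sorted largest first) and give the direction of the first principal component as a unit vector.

Step 1 — characteristic polynomial of 2×2 Sigma:
  det(Sigma - λI) = λ² - trace · λ + det = 0.
  trace = 15 + 8 = 23, det = 15·8 - (3)² = 111.
Step 2 — discriminant:
  Δ = trace² - 4·det = 529 - 444 = 85.
Step 3 — eigenvalues:
  λ = (trace ± √Δ)/2 = (23 ± 9.2195)/2,
  λ_1 = 16.1098,  λ_2 = 6.8902.

Step 4 — unit eigenvector for λ_1: solve (Sigma - λ_1 I)v = 0. First row:
  (15 - 16.1098)·v_x + (3)·v_y = 0, i.e. (-1.1098)·v_x + (3)·v_y = 0,
  so v ∝ (b, λ_1 - a) = (3, 1.1098) = u.
  ||u|| = √((3)² + (1.1098)²) = √(10.2316) ≈ 3.1987,
  v_1 = u/||u|| ≈ (0.9379, 0.3469) (||v_1|| = 1).

λ_1 = 16.1098,  λ_2 = 6.8902;  v_1 ≈ (0.9379, 0.3469)


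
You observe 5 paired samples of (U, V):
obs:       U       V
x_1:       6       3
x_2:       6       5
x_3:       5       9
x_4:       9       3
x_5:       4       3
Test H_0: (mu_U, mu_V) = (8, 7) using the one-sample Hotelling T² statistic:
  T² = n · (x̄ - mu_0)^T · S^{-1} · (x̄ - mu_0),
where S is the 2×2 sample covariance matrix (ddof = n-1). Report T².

Step 1 — sample mean vector:
  mean(U) = (6 + 6 + 5 + 9 + 4) / 5 = 30/5 = 6
  mean(V) = (3 + 5 + 9 + 3 + 3) / 5 = 23/5 = 4.6
  x̄ = (6, 4.6),  deviation x̄ - mu_0 = (6, 4.6) - (8, 7) = (-2, -2.4).

Step 2 — sample covariance matrix, S[i,j] = (1/(n-1)) · Σ_k (x_{k,i} - mean_i) · (x_{k,j} - mean_j), divisor n-1 = 4:
  S[U,U] = ((0)·(0) + (0)·(0) + (-1)·(-1) + (3)·(3) + (-2)·(-2)) / 4 = 14/4 = 3.5
  S[U,V] = ((0)·(-1.6) + (0)·(0.4) + (-1)·(4.4) + (3)·(-1.6) + (-2)·(-1.6)) / 4 = -6/4 = -1.5
  S[V,V] = ((-1.6)·(-1.6) + (0.4)·(0.4) + (4.4)·(4.4) + (-1.6)·(-1.6) + (-1.6)·(-1.6)) / 4 = 27.2/4 = 6.8
  S = [[3.5, -1.5],
 [-1.5, 6.8]].

Step 3 — invert S. det(S) = 3.5·6.8 - (-1.5)² = 21.55.
  S^{-1} = (1/det) · [[d, -b], [-b, a]] = [[0.3155, 0.0696],
 [0.0696, 0.1624]].

Step 4 — quadratic form (x̄ - mu_0)^T · S^{-1} · (x̄ - mu_0):
  S^{-1} · (x̄ - mu_0) = (-0.7981, -0.529),
  (x̄ - mu_0)^T · [...] = (-2)·(-0.7981) + (-2.4)·(-0.529) = 2.8659.

Step 5 — scale by n: T² = 5 · 2.8659 = 14.3295.

T² ≈ 14.3295


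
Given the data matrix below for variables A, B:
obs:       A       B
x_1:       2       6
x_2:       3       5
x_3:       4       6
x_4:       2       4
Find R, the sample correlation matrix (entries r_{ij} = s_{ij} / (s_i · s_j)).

Step 1 — column means:
  mean(A) = (2 + 3 + 4 + 2) / 4 = 11/4 = 2.75
  mean(B) = (6 + 5 + 6 + 4) / 4 = 21/4 = 5.25

Step 2 — sample variances and covariances s[i,j] = (1/(n-1)) · Σ_k (x_{k,i} - mean_i) · (x_{k,j} - mean_j), with n-1 = 3:
  s[A,A] = ((-0.75)·(-0.75) + (0.25)·(0.25) + (1.25)·(1.25) + (-0.75)·(-0.75)) / 3 = 2.75/3 = 0.9167
  s[A,B] = ((-0.75)·(0.75) + (0.25)·(-0.25) + (1.25)·(0.75) + (-0.75)·(-1.25)) / 3 = 1.25/3 = 0.4167
  s[B,B] = ((0.75)·(0.75) + (-0.25)·(-0.25) + (0.75)·(0.75) + (-1.25)·(-1.25)) / 3 = 2.75/3 = 0.9167
  Sample standard deviations s_i = √(s[i,i]):
  s(A) = √(0.9167) = 0.9574
  s(B) = √(0.9167) = 0.9574

Step 3 — r_{ij} = s_{ij} / (s_i · s_j):
  r[A,A] = 1 (diagonal).
  r[A,B] = 0.4167 / (0.9574 · 0.9574) = 0.4167 / 0.9167 = 0.4545
  r[B,B] = 1 (diagonal).

R is symmetric with unit diagonal. Assembling:

R = [[1, 0.4545],
 [0.4545, 1]]


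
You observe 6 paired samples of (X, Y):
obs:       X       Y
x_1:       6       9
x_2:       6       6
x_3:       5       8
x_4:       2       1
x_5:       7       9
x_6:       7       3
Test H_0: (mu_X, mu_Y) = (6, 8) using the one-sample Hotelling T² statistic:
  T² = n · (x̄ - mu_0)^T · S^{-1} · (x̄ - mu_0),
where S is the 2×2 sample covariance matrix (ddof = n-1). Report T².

Step 1 — sample mean vector:
  mean(X) = (6 + 6 + 5 + 2 + 7 + 7) / 6 = 33/6 = 5.5
  mean(Y) = (9 + 6 + 8 + 1 + 9 + 3) / 6 = 36/6 = 6
  x̄ = (5.5, 6),  deviation x̄ - mu_0 = (5.5, 6) - (6, 8) = (-0.5, -2).

Step 2 — sample covariance matrix, S[i,j] = (1/(n-1)) · Σ_k (x_{k,i} - mean_i) · (x_{k,j} - mean_j), divisor n-1 = 5:
  S[X,X] = ((0.5)·(0.5) + (0.5)·(0.5) + (-0.5)·(-0.5) + (-3.5)·(-3.5) + (1.5)·(1.5) + (1.5)·(1.5)) / 5 = 17.5/5 = 3.5
  S[X,Y] = ((0.5)·(3) + (0.5)·(0) + (-0.5)·(2) + (-3.5)·(-5) + (1.5)·(3) + (1.5)·(-3)) / 5 = 18/5 = 3.6
  S[Y,Y] = ((3)·(3) + (0)·(0) + (2)·(2) + (-5)·(-5) + (3)·(3) + (-3)·(-3)) / 5 = 56/5 = 11.2
  S = [[3.5, 3.6],
 [3.6, 11.2]].

Step 3 — invert S. det(S) = 3.5·11.2 - (3.6)² = 26.24.
  S^{-1} = (1/det) · [[d, -b], [-b, a]] = [[0.4268, -0.1372],
 [-0.1372, 0.1334]].

Step 4 — quadratic form (x̄ - mu_0)^T · S^{-1} · (x̄ - mu_0):
  S^{-1} · (x̄ - mu_0) = (0.061, -0.1982),
  (x̄ - mu_0)^T · [...] = (-0.5)·(0.061) + (-2)·(-0.1982) = 0.3659.

Step 5 — scale by n: T² = 6 · 0.3659 = 2.1951.

T² ≈ 2.1951


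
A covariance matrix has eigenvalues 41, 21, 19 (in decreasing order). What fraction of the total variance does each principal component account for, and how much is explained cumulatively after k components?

Step 1 — total variance = trace(Sigma) = Σ λ_i = 41 + 21 + 19 = 81.

Step 2 — fraction explained by component i = λ_i / Σ λ:
  PC1: 41/81 = 0.5062
  PC2: 21/81 = 0.2593
  PC3: 19/81 = 0.2346

Step 3 — cumulative fraction after k components = (λ_1 + ... + λ_k) / Σ λ:
  k = 1: 41/81 = 0.5062
  k = 2: (41 + 21)/81 = 62/81 = 0.7654
  k = 3: (41 + 21 + 19)/81 = 81/81 = 1

Summary (fraction, with percent):

explained: PC1 0.5062 (50.62%), PC2 0.2593 (25.93%), PC3 0.2346 (23.46%);  cumulative: 0.5062, 0.7654, 1


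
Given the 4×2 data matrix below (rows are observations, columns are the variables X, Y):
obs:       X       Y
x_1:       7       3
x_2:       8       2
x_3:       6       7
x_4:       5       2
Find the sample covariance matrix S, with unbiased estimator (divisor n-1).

Step 1 — column means:
  mean(X) = (7 + 8 + 6 + 5) / 4 = 26/4 = 6.5
  mean(Y) = (3 + 2 + 7 + 2) / 4 = 14/4 = 3.5

Step 2 — sample covariance S[i,j] = (1/(n-1)) · Σ_k (x_{k,i} - mean_i) · (x_{k,j} - mean_j), with n-1 = 3.
  S[X,X] = ((0.5)·(0.5) + (1.5)·(1.5) + (-0.5)·(-0.5) + (-1.5)·(-1.5)) / 3 = 5/3 = 1.6667
  S[X,Y] = ((0.5)·(-0.5) + (1.5)·(-1.5) + (-0.5)·(3.5) + (-1.5)·(-1.5)) / 3 = -2/3 = -0.6667
  S[Y,Y] = ((-0.5)·(-0.5) + (-1.5)·(-1.5) + (3.5)·(3.5) + (-1.5)·(-1.5)) / 3 = 17/3 = 5.6667

S is symmetric (S[j,i] = S[i,j]). Assembling:

S = [[1.6667, -0.6667],
 [-0.6667, 5.6667]]


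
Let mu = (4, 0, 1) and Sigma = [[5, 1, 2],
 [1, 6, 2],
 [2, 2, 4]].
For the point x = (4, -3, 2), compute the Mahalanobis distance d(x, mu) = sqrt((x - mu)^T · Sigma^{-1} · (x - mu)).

Step 1 — centre the observation: (x - mu) = (0, -3, 1).

Step 2 — invert Sigma (cofactor / det for 3×3, or solve directly):
  Sigma^{-1} = [[0.25, 0, -0.125],
 [0, 0.2, -0.1],
 [-0.125, -0.1, 0.3625]].

Step 3 — form the quadratic (x - mu)^T · Sigma^{-1} · (x - mu):
  Sigma^{-1} · (x - mu) = (-0.125, -0.7, 0.6625).
  (x - mu)^T · [Sigma^{-1} · (x - mu)] = (0)·(-0.125) + (-3)·(-0.7) + (1)·(0.6625) = 2.7625.

Step 4 — take square root: d = √(2.7625) ≈ 1.6621.

d(x, mu) = √(2.7625) ≈ 1.6621


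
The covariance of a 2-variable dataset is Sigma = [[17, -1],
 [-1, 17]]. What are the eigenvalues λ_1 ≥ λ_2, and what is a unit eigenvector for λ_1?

Step 1 — characteristic polynomial of 2×2 Sigma:
  det(Sigma - λI) = λ² - trace · λ + det = 0.
  trace = 17 + 17 = 34, det = 17·17 - (-1)² = 288.
Step 2 — discriminant:
  Δ = trace² - 4·det = 1156 - 1152 = 4.
Step 3 — eigenvalues:
  λ = (trace ± √Δ)/2 = (34 ± 2)/2,
  λ_1 = 18,  λ_2 = 16.

Step 4 — unit eigenvector for λ_1: solve (Sigma - λ_1 I)v = 0. First row:
  (17 - 18)·v_x + (-1)·v_y = 0, i.e. (-1)·v_x + (-1)·v_y = 0,
  so v ∝ (b, λ_1 - a) = (-1, 1); multiply by -1 so the first entry is positive: u = (1, -1).
  ||u|| = √((1)² + (-1)²) = √(2) ≈ 1.4142,
  v_1 = u/||u|| ≈ (0.7071, -0.7071) (||v_1|| = 1).

λ_1 = 18,  λ_2 = 16;  v_1 ≈ (0.7071, -0.7071)


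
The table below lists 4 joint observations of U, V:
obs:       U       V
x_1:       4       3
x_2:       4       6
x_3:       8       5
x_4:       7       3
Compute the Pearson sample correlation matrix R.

Step 1 — column means:
  mean(U) = (4 + 4 + 8 + 7) / 4 = 23/4 = 5.75
  mean(V) = (3 + 6 + 5 + 3) / 4 = 17/4 = 4.25

Step 2 — sample variances and covariances s[i,j] = (1/(n-1)) · Σ_k (x_{k,i} - mean_i) · (x_{k,j} - mean_j), with n-1 = 3:
  s[U,U] = ((-1.75)·(-1.75) + (-1.75)·(-1.75) + (2.25)·(2.25) + (1.25)·(1.25)) / 3 = 12.75/3 = 4.25
  s[U,V] = ((-1.75)·(-1.25) + (-1.75)·(1.75) + (2.25)·(0.75) + (1.25)·(-1.25)) / 3 = -0.75/3 = -0.25
  s[V,V] = ((-1.25)·(-1.25) + (1.75)·(1.75) + (0.75)·(0.75) + (-1.25)·(-1.25)) / 3 = 6.75/3 = 2.25
  Sample standard deviations s_i = √(s[i,i]):
  s(U) = √(4.25) = 2.0616
  s(V) = √(2.25) = 1.5

Step 3 — r_{ij} = s_{ij} / (s_i · s_j):
  r[U,U] = 1 (diagonal).
  r[U,V] = -0.25 / (2.0616 · 1.5) = -0.25 / 3.0923 = -0.0808
  r[V,V] = 1 (diagonal).

R is symmetric with unit diagonal. Assembling:

R = [[1, -0.0808],
 [-0.0808, 1]]


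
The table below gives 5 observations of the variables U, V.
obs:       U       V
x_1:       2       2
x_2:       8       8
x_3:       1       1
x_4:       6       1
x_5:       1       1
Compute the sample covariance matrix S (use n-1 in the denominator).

Step 1 — column means:
  mean(U) = (2 + 8 + 1 + 6 + 1) / 5 = 18/5 = 3.6
  mean(V) = (2 + 8 + 1 + 1 + 1) / 5 = 13/5 = 2.6

Step 2 — sample covariance S[i,j] = (1/(n-1)) · Σ_k (x_{k,i} - mean_i) · (x_{k,j} - mean_j), with n-1 = 4.
  S[U,U] = ((-1.6)·(-1.6) + (4.4)·(4.4) + (-2.6)·(-2.6) + (2.4)·(2.4) + (-2.6)·(-2.6)) / 4 = 41.2/4 = 10.3
  S[U,V] = ((-1.6)·(-0.6) + (4.4)·(5.4) + (-2.6)·(-1.6) + (2.4)·(-1.6) + (-2.6)·(-1.6)) / 4 = 29.2/4 = 7.3
  S[V,V] = ((-0.6)·(-0.6) + (5.4)·(5.4) + (-1.6)·(-1.6) + (-1.6)·(-1.6) + (-1.6)·(-1.6)) / 4 = 37.2/4 = 9.3

S is symmetric (S[j,i] = S[i,j]). Assembling:

S = [[10.3, 7.3],
 [7.3, 9.3]]


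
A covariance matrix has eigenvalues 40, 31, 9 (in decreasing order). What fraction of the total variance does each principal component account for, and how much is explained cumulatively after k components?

Step 1 — total variance = trace(Sigma) = Σ λ_i = 40 + 31 + 9 = 80.

Step 2 — fraction explained by component i = λ_i / Σ λ:
  PC1: 40/80 = 0.5
  PC2: 31/80 = 0.3875
  PC3: 9/80 = 0.1125

Step 3 — cumulative fraction after k components = (λ_1 + ... + λ_k) / Σ λ:
  k = 1: 40/80 = 0.5
  k = 2: (40 + 31)/80 = 71/80 = 0.8875
  k = 3: (40 + 31 + 9)/80 = 80/80 = 1

Summary (fraction, with percent):

explained: PC1 0.5 (50%), PC2 0.3875 (38.75%), PC3 0.1125 (11.25%);  cumulative: 0.5, 0.8875, 1


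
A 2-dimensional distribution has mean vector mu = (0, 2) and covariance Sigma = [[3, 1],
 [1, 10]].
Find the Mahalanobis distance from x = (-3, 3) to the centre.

Step 1 — centre the observation: (x - mu) = (-3, 1).

Step 2 — invert Sigma. det(Sigma) = 3·10 - (1)² = 29.
  Sigma^{-1} = (1/det) · [[d, -b], [-b, a]] = [[0.3448, -0.0345],
 [-0.0345, 0.1034]].

Step 3 — form the quadratic (x - mu)^T · Sigma^{-1} · (x - mu):
  Sigma^{-1} · (x - mu) = (-1.069, 0.2069).
  (x - mu)^T · [Sigma^{-1} · (x - mu)] = (-3)·(-1.069) + (1)·(0.2069) = 3.4138.

Step 4 — take square root: d = √(3.4138) ≈ 1.8476.

d(x, mu) = √(3.4138) ≈ 1.8476


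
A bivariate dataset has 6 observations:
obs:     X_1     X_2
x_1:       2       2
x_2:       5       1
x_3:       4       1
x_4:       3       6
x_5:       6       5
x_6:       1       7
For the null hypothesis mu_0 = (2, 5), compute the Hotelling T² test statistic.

Step 1 — sample mean vector:
  mean(X_1) = (2 + 5 + 4 + 3 + 6 + 1) / 6 = 21/6 = 3.5
  mean(X_2) = (2 + 1 + 1 + 6 + 5 + 7) / 6 = 22/6 = 3.6667
  x̄ = (3.5, 3.6667),  deviation x̄ - mu_0 = (3.5, 3.6667) - (2, 5) = (1.5, -1.3333).

Step 2 — sample covariance matrix, S[i,j] = (1/(n-1)) · Σ_k (x_{k,i} - mean_i) · (x_{k,j} - mean_j), divisor n-1 = 5:
  S[X_1,X_1] = ((-1.5)·(-1.5) + (1.5)·(1.5) + (0.5)·(0.5) + (-0.5)·(-0.5) + (2.5)·(2.5) + (-2.5)·(-2.5)) / 5 = 17.5/5 = 3.5
  S[X_1,X_2] = ((-1.5)·(-1.6667) + (1.5)·(-2.6667) + (0.5)·(-2.6667) + (-0.5)·(2.3333) + (2.5)·(1.3333) + (-2.5)·(3.3333)) / 5 = -9/5 = -1.8
  S[X_2,X_2] = ((-1.6667)·(-1.6667) + (-2.6667)·(-2.6667) + (-2.6667)·(-2.6667) + (2.3333)·(2.3333) + (1.3333)·(1.3333) + (3.3333)·(3.3333)) / 5 = 35.3333/5 = 7.0667
  S = [[3.5, -1.8],
 [-1.8, 7.0667]].

Step 3 — invert S. det(S) = 3.5·7.0667 - (-1.8)² = 21.4933.
  S^{-1} = (1/det) · [[d, -b], [-b, a]] = [[0.3288, 0.0837],
 [0.0837, 0.1628]].

Step 4 — quadratic form (x̄ - mu_0)^T · S^{-1} · (x̄ - mu_0):
  S^{-1} · (x̄ - mu_0) = (0.3815, -0.0915),
  (x̄ - mu_0)^T · [...] = (1.5)·(0.3815) + (-1.3333)·(-0.0915) = 0.6943.

Step 5 — scale by n: T² = 6 · 0.6943 = 4.1656.

T² ≈ 4.1656


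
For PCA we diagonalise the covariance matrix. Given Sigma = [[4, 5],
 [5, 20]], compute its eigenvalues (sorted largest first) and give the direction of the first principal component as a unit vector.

Step 1 — characteristic polynomial of 2×2 Sigma:
  det(Sigma - λI) = λ² - trace · λ + det = 0.
  trace = 4 + 20 = 24, det = 4·20 - (5)² = 55.
Step 2 — discriminant:
  Δ = trace² - 4·det = 576 - 220 = 356.
Step 3 — eigenvalues:
  λ = (trace ± √Δ)/2 = (24 ± 18.868)/2,
  λ_1 = 21.434,  λ_2 = 2.566.

Step 4 — unit eigenvector for λ_1: solve (Sigma - λ_1 I)v = 0. First row:
  (4 - 21.434)·v_x + (5)·v_y = 0, i.e. (-17.434)·v_x + (5)·v_y = 0,
  so v ∝ (b, λ_1 - a) = (5, 17.434) = u.
  ||u|| = √((5)² + (17.434)²) = √(328.9437) ≈ 18.1368,
  v_1 = u/||u|| ≈ (0.2757, 0.9612) (||v_1|| = 1).

λ_1 = 21.434,  λ_2 = 2.566;  v_1 ≈ (0.2757, 0.9612)


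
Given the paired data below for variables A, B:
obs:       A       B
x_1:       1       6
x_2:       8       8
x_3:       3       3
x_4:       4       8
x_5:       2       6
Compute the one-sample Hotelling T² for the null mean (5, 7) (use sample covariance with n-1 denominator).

Step 1 — sample mean vector:
  mean(A) = (1 + 8 + 3 + 4 + 2) / 5 = 18/5 = 3.6
  mean(B) = (6 + 8 + 3 + 8 + 6) / 5 = 31/5 = 6.2
  x̄ = (3.6, 6.2),  deviation x̄ - mu_0 = (3.6, 6.2) - (5, 7) = (-1.4, -0.8).

Step 2 — sample covariance matrix, S[i,j] = (1/(n-1)) · Σ_k (x_{k,i} - mean_i) · (x_{k,j} - mean_j), divisor n-1 = 4:
  S[A,A] = ((-2.6)·(-2.6) + (4.4)·(4.4) + (-0.6)·(-0.6) + (0.4)·(0.4) + (-1.6)·(-1.6)) / 4 = 29.2/4 = 7.3
  S[A,B] = ((-2.6)·(-0.2) + (4.4)·(1.8) + (-0.6)·(-3.2) + (0.4)·(1.8) + (-1.6)·(-0.2)) / 4 = 11.4/4 = 2.85
  S[B,B] = ((-0.2)·(-0.2) + (1.8)·(1.8) + (-3.2)·(-3.2) + (1.8)·(1.8) + (-0.2)·(-0.2)) / 4 = 16.8/4 = 4.2
  S = [[7.3, 2.85],
 [2.85, 4.2]].

Step 3 — invert S. det(S) = 7.3·4.2 - (2.85)² = 22.5375.
  S^{-1} = (1/det) · [[d, -b], [-b, a]] = [[0.1864, -0.1265],
 [-0.1265, 0.3239]].

Step 4 — quadratic form (x̄ - mu_0)^T · S^{-1} · (x̄ - mu_0):
  S^{-1} · (x̄ - mu_0) = (-0.1597, -0.0821),
  (x̄ - mu_0)^T · [...] = (-1.4)·(-0.1597) + (-0.8)·(-0.0821) = 0.2893.

Step 5 — scale by n: T² = 5 · 0.2893 = 1.4465.

T² ≈ 1.4465


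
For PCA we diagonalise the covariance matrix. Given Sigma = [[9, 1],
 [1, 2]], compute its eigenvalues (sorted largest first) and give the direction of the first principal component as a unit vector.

Step 1 — characteristic polynomial of 2×2 Sigma:
  det(Sigma - λI) = λ² - trace · λ + det = 0.
  trace = 9 + 2 = 11, det = 9·2 - (1)² = 17.
Step 2 — discriminant:
  Δ = trace² - 4·det = 121 - 68 = 53.
Step 3 — eigenvalues:
  λ = (trace ± √Δ)/2 = (11 ± 7.2801)/2,
  λ_1 = 9.1401,  λ_2 = 1.8599.

Step 4 — unit eigenvector for λ_1: solve (Sigma - λ_1 I)v = 0. First row:
  (9 - 9.1401)·v_x + (1)·v_y = 0, i.e. (-0.1401)·v_x + (1)·v_y = 0,
  so v ∝ (b, λ_1 - a) = (1, 0.1401) = u.
  ||u|| = √((1)² + (0.1401)²) = √(1.0196) ≈ 1.0098,
  v_1 = u/||u|| ≈ (0.9903, 0.1387) (||v_1|| = 1).

λ_1 = 9.1401,  λ_2 = 1.8599;  v_1 ≈ (0.9903, 0.1387)


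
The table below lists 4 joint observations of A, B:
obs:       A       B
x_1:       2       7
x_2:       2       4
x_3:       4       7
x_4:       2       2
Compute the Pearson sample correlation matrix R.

Step 1 — column means:
  mean(A) = (2 + 2 + 4 + 2) / 4 = 10/4 = 2.5
  mean(B) = (7 + 4 + 7 + 2) / 4 = 20/4 = 5

Step 2 — sample variances and covariances s[i,j] = (1/(n-1)) · Σ_k (x_{k,i} - mean_i) · (x_{k,j} - mean_j), with n-1 = 3:
  s[A,A] = ((-0.5)·(-0.5) + (-0.5)·(-0.5) + (1.5)·(1.5) + (-0.5)·(-0.5)) / 3 = 3/3 = 1
  s[A,B] = ((-0.5)·(2) + (-0.5)·(-1) + (1.5)·(2) + (-0.5)·(-3)) / 3 = 4/3 = 1.3333
  s[B,B] = ((2)·(2) + (-1)·(-1) + (2)·(2) + (-3)·(-3)) / 3 = 18/3 = 6
  Sample standard deviations s_i = √(s[i,i]):
  s(A) = √(1) = 1
  s(B) = √(6) = 2.4495

Step 3 — r_{ij} = s_{ij} / (s_i · s_j):
  r[A,A] = 1 (diagonal).
  r[A,B] = 1.3333 / (1 · 2.4495) = 1.3333 / 2.4495 = 0.5443
  r[B,B] = 1 (diagonal).

R is symmetric with unit diagonal. Assembling:

R = [[1, 0.5443],
 [0.5443, 1]]


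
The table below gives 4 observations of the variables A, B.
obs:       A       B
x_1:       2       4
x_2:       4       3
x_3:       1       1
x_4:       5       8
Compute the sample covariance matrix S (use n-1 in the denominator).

Step 1 — column means:
  mean(A) = (2 + 4 + 1 + 5) / 4 = 12/4 = 3
  mean(B) = (4 + 3 + 1 + 8) / 4 = 16/4 = 4

Step 2 — sample covariance S[i,j] = (1/(n-1)) · Σ_k (x_{k,i} - mean_i) · (x_{k,j} - mean_j), with n-1 = 3.
  S[A,A] = ((-1)·(-1) + (1)·(1) + (-2)·(-2) + (2)·(2)) / 3 = 10/3 = 3.3333
  S[A,B] = ((-1)·(0) + (1)·(-1) + (-2)·(-3) + (2)·(4)) / 3 = 13/3 = 4.3333
  S[B,B] = ((0)·(0) + (-1)·(-1) + (-3)·(-3) + (4)·(4)) / 3 = 26/3 = 8.6667

S is symmetric (S[j,i] = S[i,j]). Assembling:

S = [[3.3333, 4.3333],
 [4.3333, 8.6667]]


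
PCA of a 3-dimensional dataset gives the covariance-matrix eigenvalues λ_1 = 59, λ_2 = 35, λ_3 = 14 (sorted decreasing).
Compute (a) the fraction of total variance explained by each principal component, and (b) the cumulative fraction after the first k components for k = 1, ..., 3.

Step 1 — total variance = trace(Sigma) = Σ λ_i = 59 + 35 + 14 = 108.

Step 2 — fraction explained by component i = λ_i / Σ λ:
  PC1: 59/108 = 0.5463
  PC2: 35/108 = 0.3241
  PC3: 14/108 = 0.1296

Step 3 — cumulative fraction after k components = (λ_1 + ... + λ_k) / Σ λ:
  k = 1: 59/108 = 0.5463
  k = 2: (59 + 35)/108 = 94/108 = 0.8704
  k = 3: (59 + 35 + 14)/108 = 108/108 = 1

Summary (fraction, with percent):

explained: PC1 0.5463 (54.63%), PC2 0.3241 (32.41%), PC3 0.1296 (12.96%);  cumulative: 0.5463, 0.8704, 1


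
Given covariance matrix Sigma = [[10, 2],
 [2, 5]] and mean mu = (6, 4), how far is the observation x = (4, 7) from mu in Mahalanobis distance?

Step 1 — centre the observation: (x - mu) = (-2, 3).

Step 2 — invert Sigma. det(Sigma) = 10·5 - (2)² = 46.
  Sigma^{-1} = (1/det) · [[d, -b], [-b, a]] = [[0.1087, -0.0435],
 [-0.0435, 0.2174]].

Step 3 — form the quadratic (x - mu)^T · Sigma^{-1} · (x - mu):
  Sigma^{-1} · (x - mu) = (-0.3478, 0.7391).
  (x - mu)^T · [Sigma^{-1} · (x - mu)] = (-2)·(-0.3478) + (3)·(0.7391) = 2.913.

Step 4 — take square root: d = √(2.913) ≈ 1.7068.

d(x, mu) = √(2.913) ≈ 1.7068


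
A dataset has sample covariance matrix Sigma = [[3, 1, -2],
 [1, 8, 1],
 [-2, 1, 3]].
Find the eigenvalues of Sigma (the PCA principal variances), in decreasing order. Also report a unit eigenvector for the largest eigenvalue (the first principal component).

Step 1 — characteristic polynomial p(λ) = det(λI - Sigma) = λ³ - tr·λ² + c_1·λ - det, where tr = trace, c_1 = sum of the principal 2×2 minors, det = det(Sigma):
  tr = 3 + 8 + 3 = 14,
  c_1 = (3·8 - (1)²) + (3·3 - (-2)²) + (8·3 - (1)²) = 23 + 5 + 23 = 51,
  det = 3·(8·3 - (1)²) - (1)·((1)·3 - (1)·(-2)) + (-2)·((1)·(1) - 8·(-2)) = 3·(23) - (1)·(5) + (-2)·(17) = 30.
  So p(λ) = λ³ - 14λ² + 51λ - 30.
Step 2 — look for an integer root (rational root theorem: any rational root is an integer divisor of 30). Testing λ = 5:
  p(5) = 125 - 350 + 255 - 30 = 0  ✓
  Dividing out (λ - 5): p(λ) = (λ - 5)(λ² - 9λ + 6).
Step 3 — remaining eigenvalues from the quadratic λ² - 9λ + 6 = 0:
  Δ = 9² - 4·6 = 81 - 24 = 57,  λ = (9 ± √57)/2 = (9 ± 7.5498)/2 ≈ 8.2749 or 0.7251.
  Sorted: λ_1 = 8.2749,  λ_2 = 5,  λ_3 = 0.7251  (check: sum = 14 = tr ✓).

Step 4 — unit eigenvector for λ_1 ≈ 8.2749: v spans the null space of (Sigma - λ_1 I), whose rows are
  r_1 = (-5.2749, 1, -2),  r_2 = (1, -0.2749, 1),  r_3 = (-2, 1, -5.2749).
  v is orthogonal to every row, so take v ∝ r_1 × r_2 = ((1)·(1) - (-2)·(-0.2749), (-2)·(1) - (-5.2749)·(1), (-5.2749)·(-0.2749) - (1)·(1)) ≈ (0.4502, 3.2749, 0.4502).
  Let u = (0.4502, 3.2749, 0.4502).
  ||u|| = √((0.4502)² + (3.2749)² + (0.4502)²) = √(11.1304) ≈ 3.3362,  v_1 = u/||u|| ≈ (0.1349, 0.9816, 0.1349) (||v_1|| = 1).

λ_1 = 8.2749,  λ_2 = 5,  λ_3 = 0.7251;  v_1 ≈ (0.1349, 0.9816, 0.1349)
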